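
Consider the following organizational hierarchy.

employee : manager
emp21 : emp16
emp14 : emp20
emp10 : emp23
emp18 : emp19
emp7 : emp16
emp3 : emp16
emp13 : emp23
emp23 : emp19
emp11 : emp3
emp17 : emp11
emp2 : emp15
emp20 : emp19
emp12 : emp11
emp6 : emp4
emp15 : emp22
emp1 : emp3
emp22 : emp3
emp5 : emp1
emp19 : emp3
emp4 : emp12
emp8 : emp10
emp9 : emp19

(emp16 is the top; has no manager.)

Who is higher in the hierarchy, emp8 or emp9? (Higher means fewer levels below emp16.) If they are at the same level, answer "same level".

emp9

emp8 is 5 levels below emp16; emp9 is 3. emp9 is higher.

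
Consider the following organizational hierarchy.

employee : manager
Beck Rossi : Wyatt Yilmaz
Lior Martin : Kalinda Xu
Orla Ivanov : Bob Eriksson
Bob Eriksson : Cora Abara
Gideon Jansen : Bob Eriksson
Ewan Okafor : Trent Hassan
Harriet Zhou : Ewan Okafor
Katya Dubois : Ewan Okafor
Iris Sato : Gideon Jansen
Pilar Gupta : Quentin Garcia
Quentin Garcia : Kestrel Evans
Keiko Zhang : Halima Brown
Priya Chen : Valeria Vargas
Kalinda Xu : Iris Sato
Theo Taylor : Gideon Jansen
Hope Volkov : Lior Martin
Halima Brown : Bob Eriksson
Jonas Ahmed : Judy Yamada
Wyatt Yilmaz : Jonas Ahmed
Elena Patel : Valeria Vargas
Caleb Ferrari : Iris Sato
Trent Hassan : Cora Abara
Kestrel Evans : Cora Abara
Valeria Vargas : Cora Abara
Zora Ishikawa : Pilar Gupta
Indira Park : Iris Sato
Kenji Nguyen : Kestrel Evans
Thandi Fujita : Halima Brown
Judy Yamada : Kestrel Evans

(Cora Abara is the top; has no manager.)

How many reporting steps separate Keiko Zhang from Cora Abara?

3

Chain from Keiko Zhang up to Cora Abara: Keiko Zhang → Halima Brown → Bob Eriksson → Cora Abara. That is 3 steps up, so Keiko Zhang is 3 levels below Cora Abara.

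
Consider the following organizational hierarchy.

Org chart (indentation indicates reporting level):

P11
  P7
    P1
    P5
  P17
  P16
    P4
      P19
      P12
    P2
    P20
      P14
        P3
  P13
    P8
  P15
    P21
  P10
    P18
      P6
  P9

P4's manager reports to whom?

P11

P4 reports to P16, and P16 reports to P11. So P4's skip-level manager is P11.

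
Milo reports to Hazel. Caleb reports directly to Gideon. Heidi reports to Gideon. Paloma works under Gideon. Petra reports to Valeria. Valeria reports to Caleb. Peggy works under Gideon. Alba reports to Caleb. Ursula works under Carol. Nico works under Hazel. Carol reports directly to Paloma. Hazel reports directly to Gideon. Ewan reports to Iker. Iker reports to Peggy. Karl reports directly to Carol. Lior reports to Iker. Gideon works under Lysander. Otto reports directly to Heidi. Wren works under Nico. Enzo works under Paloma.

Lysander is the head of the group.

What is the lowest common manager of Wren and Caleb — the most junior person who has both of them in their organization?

Gideon

Wren's chain of managers is Nico, Hazel, Gideon, Lysander. Caleb's chain of managers is Gideon, Lysander. The first manager that appears in both chains is Gideon.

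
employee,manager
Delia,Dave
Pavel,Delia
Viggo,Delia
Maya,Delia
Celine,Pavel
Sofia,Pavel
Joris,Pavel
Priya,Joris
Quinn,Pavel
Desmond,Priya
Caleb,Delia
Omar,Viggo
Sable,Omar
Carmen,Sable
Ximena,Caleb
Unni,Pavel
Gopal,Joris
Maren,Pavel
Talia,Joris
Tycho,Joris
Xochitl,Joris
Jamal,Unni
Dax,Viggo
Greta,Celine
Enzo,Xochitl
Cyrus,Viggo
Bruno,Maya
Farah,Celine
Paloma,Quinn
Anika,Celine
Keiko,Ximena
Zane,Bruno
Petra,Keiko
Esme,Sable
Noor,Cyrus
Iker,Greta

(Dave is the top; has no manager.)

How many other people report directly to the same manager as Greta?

2

Greta reports to Celine. Celine's other direct reports are Farah, Anika — 2 peers.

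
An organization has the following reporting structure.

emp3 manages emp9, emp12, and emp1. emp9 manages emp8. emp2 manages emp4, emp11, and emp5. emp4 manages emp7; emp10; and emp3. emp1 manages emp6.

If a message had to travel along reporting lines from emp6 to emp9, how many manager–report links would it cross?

emp6 is 2 levels below emp3, and emp9 is 1 level below emp3 (their lowest common manager). The shortest path runs up from emp6 to emp3 and back down to emp9: 2 + 1 = 3 links.

3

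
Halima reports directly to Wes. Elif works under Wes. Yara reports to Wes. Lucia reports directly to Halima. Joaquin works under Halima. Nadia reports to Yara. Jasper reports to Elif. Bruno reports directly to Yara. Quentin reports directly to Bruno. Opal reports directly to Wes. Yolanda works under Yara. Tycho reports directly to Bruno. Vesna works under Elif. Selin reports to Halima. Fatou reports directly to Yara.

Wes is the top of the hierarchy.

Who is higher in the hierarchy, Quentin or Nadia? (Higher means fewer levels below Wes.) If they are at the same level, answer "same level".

Nadia

Quentin is 3 levels below Wes; Nadia is 2. Nadia is higher.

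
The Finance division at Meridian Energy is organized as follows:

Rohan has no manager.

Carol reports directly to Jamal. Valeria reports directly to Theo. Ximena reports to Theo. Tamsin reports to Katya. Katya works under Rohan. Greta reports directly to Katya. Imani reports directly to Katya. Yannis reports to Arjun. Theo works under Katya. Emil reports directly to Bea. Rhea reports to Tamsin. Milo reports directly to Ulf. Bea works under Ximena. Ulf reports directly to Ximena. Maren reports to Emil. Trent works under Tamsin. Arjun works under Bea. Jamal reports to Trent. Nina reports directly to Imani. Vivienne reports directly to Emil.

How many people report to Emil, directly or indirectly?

2

Emil directly manages Maren, Vivienne. Maren has no reports. Vivienne has no reports. So Emil's organization is 2 direct reports plus everyone under them: 1 + 1 = 2.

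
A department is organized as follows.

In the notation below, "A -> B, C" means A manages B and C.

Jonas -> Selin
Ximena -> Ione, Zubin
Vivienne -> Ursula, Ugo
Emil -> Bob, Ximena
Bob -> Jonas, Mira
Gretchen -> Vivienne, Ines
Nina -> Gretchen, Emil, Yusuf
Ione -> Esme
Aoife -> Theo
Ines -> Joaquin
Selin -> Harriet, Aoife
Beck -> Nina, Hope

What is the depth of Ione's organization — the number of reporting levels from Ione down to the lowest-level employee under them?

1

The longest chain under Ione runs Ione → Esme, which is 1 level below Ione.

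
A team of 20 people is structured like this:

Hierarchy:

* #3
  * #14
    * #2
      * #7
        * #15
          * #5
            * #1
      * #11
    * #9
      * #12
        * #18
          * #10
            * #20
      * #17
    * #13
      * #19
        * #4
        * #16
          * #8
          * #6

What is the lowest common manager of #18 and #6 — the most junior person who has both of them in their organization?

#18's chain of managers is #12, #9, #14, #3. #6's chain of managers is #16, #19, #13, #14, #3. The first manager that appears in both chains is #14.

#14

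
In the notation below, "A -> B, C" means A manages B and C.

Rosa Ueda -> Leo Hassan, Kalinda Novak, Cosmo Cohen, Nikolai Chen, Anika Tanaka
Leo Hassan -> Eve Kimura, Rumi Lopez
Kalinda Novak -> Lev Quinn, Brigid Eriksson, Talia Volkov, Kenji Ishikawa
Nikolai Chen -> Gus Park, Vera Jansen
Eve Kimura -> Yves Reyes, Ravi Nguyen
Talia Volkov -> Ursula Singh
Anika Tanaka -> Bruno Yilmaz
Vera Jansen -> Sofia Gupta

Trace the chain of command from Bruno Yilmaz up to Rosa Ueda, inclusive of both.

Bruno Yilmaz reports to Anika Tanaka. Anika Tanaka reports to Rosa Ueda. Rosa Ueda is at the top.

Bruno Yilmaz -> Anika Tanaka -> Rosa Ueda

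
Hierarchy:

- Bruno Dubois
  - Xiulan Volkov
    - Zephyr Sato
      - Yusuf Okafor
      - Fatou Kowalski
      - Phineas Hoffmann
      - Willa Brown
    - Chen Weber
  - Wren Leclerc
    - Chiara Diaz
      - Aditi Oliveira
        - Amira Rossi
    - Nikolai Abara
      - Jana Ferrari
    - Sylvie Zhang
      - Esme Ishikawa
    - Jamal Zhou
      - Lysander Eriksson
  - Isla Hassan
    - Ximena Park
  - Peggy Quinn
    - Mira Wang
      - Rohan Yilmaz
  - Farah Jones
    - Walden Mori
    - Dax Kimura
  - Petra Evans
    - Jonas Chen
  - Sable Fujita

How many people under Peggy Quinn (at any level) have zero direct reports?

1

The only person in Peggy Quinn's organization with no one reporting to them is Rohan Yilmaz. That is 1.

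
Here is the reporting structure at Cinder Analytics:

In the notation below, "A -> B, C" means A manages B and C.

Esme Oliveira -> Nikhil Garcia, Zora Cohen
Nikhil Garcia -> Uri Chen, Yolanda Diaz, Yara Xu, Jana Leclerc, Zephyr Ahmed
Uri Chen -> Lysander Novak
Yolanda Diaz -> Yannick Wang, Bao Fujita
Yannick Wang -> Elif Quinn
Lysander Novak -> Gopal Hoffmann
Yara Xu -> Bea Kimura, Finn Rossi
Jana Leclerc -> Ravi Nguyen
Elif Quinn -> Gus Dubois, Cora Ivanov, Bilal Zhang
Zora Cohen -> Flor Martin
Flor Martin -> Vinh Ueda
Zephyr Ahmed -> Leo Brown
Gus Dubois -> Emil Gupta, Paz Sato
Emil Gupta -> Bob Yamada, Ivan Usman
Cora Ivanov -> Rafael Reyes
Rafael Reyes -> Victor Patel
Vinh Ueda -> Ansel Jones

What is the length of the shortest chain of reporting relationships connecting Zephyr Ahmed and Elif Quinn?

Zephyr Ahmed is 1 level below Nikhil Garcia, and Elif Quinn is 3 levels below Nikhil Garcia (their lowest common manager). The shortest path runs up from Zephyr Ahmed to Nikhil Garcia and back down to Elif Quinn: 1 + 3 = 4 links.

4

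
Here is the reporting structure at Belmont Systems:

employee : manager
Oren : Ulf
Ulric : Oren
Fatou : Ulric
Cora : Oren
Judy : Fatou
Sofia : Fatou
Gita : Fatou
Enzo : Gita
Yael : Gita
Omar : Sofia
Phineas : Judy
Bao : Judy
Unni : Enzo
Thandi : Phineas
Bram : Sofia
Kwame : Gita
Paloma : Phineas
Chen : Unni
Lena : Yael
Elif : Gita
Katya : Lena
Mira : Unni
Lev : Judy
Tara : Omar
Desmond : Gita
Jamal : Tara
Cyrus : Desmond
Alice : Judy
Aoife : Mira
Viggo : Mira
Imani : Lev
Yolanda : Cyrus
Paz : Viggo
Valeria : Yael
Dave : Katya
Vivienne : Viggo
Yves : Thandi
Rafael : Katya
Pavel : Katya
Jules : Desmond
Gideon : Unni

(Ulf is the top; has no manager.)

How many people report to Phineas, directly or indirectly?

3

Phineas directly manages Thandi, Paloma. Under Thandi: Yves (1). Paloma has no reports. So Phineas's organization is 2 direct reports plus everyone under them: 2 + 1 = 3.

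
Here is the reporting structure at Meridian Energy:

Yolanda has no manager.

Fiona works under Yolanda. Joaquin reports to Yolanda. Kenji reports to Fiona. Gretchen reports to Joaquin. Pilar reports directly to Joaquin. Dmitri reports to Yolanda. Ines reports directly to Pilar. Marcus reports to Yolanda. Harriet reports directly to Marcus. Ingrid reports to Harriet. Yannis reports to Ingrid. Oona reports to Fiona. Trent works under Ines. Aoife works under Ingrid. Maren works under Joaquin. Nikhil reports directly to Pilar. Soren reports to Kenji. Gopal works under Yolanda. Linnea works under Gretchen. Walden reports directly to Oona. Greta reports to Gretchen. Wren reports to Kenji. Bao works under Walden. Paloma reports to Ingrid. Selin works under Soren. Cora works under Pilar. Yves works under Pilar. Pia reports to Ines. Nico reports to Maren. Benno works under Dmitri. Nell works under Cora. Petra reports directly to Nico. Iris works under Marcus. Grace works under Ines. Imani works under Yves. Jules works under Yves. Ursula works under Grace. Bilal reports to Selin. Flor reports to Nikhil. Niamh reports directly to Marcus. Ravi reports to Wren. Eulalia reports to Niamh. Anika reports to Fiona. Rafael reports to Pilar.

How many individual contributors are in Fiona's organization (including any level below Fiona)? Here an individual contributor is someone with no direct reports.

The people in Fiona's organization with no one reporting to them are Anika, Bao, Ravi, Bilal. That is 4.

4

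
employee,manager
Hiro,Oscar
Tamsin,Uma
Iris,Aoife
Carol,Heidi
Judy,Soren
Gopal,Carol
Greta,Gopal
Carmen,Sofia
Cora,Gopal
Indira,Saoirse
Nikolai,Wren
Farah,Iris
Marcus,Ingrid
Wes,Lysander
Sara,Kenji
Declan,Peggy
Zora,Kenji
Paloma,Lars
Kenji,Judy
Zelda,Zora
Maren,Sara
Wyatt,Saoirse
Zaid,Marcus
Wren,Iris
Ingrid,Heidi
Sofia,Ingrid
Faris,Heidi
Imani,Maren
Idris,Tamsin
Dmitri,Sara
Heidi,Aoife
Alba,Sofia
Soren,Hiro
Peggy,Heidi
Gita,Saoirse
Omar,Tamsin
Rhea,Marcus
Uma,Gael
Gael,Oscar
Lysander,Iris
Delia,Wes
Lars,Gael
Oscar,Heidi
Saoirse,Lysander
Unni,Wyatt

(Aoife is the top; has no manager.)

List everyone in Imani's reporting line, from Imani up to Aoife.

Imani reports to Maren. Maren reports to Sara. Sara reports to Kenji. Kenji reports to Judy. Judy reports to Soren. Soren reports to Hiro. Hiro reports to Oscar. Oscar reports to Heidi. Heidi reports to Aoife. Aoife is at the top.

Imani -> Maren -> Sara -> Kenji -> Judy -> Soren -> Hiro -> Oscar -> Heidi -> Aoife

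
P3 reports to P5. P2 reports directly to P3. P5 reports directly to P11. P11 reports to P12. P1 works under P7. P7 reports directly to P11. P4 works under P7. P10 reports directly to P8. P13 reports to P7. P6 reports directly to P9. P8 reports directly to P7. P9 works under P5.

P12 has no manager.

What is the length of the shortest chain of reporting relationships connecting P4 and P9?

P4 is 2 levels below P11, and P9 is 2 levels below P11 (their lowest common manager). The shortest path runs up from P4 to P11 and back down to P9: 2 + 2 = 4 links.

4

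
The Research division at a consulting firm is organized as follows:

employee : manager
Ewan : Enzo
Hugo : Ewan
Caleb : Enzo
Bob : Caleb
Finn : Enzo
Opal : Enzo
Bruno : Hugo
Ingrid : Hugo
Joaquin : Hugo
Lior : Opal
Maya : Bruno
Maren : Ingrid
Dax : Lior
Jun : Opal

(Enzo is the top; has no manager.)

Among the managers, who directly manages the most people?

Enzo

Direct-report counts: Enzo has 4; Opal has 2; Lior has 1; Caleb has 1; Ewan has 1; Hugo has 3; Ingrid has 1; Bruno has 1. The largest is 4, held by Enzo.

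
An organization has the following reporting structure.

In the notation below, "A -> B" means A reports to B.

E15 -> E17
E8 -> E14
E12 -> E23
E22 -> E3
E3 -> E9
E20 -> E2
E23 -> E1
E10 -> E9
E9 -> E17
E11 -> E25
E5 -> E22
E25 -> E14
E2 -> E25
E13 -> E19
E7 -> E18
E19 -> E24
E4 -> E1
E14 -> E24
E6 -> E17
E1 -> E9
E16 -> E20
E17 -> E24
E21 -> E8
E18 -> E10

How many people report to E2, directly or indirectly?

2

E2 directly manages E20. Under E20: E16 (1). That's 2 in total.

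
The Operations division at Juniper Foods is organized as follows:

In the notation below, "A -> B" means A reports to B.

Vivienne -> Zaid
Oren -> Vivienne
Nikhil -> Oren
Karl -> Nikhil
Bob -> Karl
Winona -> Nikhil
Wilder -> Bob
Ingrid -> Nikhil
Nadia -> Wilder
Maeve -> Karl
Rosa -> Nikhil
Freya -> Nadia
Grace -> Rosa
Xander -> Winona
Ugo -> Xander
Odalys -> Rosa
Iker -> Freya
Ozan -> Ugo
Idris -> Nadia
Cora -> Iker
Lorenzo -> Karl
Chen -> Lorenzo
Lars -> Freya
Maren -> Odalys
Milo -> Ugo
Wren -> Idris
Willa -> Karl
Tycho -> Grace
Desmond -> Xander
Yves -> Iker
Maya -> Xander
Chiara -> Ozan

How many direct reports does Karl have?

Karl directly manages Bob, Maeve, Lorenzo, Willa. That is 4 direct reports.

4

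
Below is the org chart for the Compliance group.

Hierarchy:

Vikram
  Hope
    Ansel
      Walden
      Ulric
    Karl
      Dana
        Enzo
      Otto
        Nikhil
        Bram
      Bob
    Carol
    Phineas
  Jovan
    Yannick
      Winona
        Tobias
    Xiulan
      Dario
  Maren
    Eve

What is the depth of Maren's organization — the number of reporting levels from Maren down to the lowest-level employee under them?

The longest chain under Maren runs Maren → Eve, which is 1 level below Maren.

1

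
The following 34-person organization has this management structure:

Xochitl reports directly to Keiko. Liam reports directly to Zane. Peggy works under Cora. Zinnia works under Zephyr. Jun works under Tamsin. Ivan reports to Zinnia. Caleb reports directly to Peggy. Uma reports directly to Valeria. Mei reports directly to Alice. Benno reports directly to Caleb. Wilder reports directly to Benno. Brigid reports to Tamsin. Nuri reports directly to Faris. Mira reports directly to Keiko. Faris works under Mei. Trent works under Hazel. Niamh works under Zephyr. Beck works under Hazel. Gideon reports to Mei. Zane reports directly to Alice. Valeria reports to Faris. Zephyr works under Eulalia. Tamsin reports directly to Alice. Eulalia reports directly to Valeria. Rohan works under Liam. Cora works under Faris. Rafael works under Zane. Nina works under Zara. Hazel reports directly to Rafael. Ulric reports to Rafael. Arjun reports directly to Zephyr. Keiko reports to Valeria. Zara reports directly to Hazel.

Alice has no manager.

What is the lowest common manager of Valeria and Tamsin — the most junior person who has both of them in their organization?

Alice

Valeria's chain of managers is Faris, Mei, Alice. Tamsin's chain of managers is Alice. The first manager that appears in both chains is Alice.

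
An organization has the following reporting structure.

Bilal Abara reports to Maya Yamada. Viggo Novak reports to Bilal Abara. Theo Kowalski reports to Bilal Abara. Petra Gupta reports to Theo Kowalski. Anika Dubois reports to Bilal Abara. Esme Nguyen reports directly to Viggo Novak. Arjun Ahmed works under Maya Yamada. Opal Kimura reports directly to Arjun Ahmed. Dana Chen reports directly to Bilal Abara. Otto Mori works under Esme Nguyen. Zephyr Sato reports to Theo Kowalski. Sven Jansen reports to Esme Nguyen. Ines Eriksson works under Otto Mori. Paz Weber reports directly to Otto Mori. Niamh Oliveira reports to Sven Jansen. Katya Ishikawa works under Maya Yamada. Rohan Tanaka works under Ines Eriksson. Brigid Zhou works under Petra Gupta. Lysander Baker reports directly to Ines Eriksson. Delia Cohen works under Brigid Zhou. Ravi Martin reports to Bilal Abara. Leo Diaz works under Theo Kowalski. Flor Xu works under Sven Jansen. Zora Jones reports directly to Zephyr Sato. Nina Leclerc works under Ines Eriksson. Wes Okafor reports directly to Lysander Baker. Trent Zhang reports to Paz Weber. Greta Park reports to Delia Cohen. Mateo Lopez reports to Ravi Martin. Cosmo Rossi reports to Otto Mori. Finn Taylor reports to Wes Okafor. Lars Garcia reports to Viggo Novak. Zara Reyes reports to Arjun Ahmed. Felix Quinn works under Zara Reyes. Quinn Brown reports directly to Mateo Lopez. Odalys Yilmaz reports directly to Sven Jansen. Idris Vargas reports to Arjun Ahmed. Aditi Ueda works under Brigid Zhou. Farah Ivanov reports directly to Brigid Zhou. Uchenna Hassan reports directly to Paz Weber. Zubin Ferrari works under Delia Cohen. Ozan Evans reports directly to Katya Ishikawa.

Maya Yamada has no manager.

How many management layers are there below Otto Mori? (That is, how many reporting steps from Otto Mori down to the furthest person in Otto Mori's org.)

4

The longest chain under Otto Mori runs Otto Mori → Ines Eriksson → Lysander Baker → Wes Okafor → Finn Taylor, which is 4 levels below Otto Mori.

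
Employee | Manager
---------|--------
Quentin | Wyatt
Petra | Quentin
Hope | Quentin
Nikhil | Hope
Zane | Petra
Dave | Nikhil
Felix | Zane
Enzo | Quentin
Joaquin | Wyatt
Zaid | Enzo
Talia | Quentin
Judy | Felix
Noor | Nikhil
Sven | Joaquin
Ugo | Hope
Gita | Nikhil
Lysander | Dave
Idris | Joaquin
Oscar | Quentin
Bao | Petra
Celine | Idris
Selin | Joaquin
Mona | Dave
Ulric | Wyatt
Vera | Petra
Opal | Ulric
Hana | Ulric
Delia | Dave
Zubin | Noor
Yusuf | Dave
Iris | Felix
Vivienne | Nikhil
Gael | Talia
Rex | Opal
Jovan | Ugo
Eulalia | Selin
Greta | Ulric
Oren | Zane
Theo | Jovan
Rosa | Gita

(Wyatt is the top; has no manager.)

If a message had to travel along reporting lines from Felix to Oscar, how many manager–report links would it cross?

Felix is 3 levels below Quentin, and Oscar is 1 level below Quentin (their lowest common manager). The shortest path runs up from Felix to Quentin and back down to Oscar: 3 + 1 = 4 links.

4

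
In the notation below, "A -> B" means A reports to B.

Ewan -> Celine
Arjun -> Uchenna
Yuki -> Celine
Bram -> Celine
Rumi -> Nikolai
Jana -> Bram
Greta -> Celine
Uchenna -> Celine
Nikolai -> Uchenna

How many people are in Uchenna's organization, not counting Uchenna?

3

Uchenna directly manages Nikolai, Arjun. Under Nikolai: Rumi (1). Arjun has no reports. So Uchenna's organization is 2 direct reports plus everyone under them: 2 + 1 = 3.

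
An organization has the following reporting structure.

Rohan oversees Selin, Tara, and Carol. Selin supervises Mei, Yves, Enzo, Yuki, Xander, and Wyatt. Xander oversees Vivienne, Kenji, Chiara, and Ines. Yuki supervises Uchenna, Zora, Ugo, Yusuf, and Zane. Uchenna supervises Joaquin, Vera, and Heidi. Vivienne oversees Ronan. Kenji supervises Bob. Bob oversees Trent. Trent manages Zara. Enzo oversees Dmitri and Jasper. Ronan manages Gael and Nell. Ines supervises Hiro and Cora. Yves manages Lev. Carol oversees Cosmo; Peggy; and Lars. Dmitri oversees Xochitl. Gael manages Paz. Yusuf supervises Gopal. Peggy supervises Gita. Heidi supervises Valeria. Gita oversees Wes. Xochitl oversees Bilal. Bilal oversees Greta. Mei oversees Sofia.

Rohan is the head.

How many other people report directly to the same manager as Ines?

3

Ines reports to Xander. Xander's other direct reports are Vivienne, Kenji, Chiara — 3 peers.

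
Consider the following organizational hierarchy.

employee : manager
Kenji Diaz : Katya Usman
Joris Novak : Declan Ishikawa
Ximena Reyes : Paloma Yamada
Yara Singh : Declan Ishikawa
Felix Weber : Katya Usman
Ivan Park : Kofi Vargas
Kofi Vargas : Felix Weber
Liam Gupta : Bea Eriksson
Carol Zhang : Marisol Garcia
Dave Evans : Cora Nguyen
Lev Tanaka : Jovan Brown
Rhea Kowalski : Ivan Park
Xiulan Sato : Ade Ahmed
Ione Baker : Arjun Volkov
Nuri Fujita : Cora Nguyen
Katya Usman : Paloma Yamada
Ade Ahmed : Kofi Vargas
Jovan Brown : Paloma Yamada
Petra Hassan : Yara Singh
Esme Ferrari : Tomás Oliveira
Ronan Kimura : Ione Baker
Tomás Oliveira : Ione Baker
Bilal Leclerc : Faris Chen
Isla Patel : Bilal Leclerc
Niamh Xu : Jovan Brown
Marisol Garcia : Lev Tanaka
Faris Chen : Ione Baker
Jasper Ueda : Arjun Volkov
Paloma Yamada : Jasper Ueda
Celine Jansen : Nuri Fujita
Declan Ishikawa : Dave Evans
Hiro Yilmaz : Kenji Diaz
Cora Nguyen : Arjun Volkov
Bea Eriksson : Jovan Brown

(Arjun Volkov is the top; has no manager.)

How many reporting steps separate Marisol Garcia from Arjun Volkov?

Chain from Marisol Garcia up to Arjun Volkov: Marisol Garcia → Lev Tanaka → Jovan Brown → Paloma Yamada → Jasper Ueda → Arjun Volkov. That is 5 steps up, so Marisol Garcia is 5 levels below Arjun Volkov.

5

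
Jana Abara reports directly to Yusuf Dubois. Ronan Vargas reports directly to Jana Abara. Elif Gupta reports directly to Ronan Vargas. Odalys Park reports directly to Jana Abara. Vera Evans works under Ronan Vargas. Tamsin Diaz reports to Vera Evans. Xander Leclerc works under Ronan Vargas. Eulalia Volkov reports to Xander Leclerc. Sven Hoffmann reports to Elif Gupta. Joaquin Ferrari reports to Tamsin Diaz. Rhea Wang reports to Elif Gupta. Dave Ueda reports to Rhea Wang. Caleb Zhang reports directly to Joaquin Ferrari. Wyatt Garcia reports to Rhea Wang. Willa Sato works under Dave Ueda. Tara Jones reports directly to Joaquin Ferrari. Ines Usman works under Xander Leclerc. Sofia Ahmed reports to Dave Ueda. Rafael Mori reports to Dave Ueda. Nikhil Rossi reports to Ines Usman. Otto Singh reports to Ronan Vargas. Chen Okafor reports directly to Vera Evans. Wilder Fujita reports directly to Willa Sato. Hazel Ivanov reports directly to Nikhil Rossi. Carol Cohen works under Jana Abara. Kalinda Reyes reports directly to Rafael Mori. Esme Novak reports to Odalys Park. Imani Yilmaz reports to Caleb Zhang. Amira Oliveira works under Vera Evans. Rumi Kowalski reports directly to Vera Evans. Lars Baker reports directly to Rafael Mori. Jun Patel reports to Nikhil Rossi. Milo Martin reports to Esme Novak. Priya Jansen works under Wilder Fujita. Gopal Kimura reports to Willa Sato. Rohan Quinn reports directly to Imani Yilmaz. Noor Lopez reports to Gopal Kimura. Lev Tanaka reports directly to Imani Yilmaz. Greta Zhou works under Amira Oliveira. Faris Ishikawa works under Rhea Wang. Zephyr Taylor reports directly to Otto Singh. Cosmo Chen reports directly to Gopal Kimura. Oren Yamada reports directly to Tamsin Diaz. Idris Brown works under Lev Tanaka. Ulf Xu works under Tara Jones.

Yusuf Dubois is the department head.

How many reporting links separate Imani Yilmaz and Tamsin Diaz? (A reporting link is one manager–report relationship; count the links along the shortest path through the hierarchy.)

3

Imani Yilmaz is in Tamsin Diaz's organization: the chain from Imani Yilmaz up to Tamsin Diaz is Imani Yilmaz → Caleb Zhang → Joaquin Ferrari → Tamsin Diaz, which is 3 links.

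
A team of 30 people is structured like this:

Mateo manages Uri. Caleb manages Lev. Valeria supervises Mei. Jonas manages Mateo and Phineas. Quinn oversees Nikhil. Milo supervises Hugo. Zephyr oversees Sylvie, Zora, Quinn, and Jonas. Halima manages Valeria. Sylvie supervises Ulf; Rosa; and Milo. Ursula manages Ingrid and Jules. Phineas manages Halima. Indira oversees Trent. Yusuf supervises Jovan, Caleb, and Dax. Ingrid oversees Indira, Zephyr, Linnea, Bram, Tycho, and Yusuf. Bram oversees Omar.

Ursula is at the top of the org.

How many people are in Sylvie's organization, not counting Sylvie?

Sylvie directly manages Ulf, Rosa, Milo. Ulf has no reports. Rosa has no reports. Under Milo: Hugo (1). So Sylvie's organization is 3 direct reports plus everyone under them: 1 + 1 + 2 = 4.

4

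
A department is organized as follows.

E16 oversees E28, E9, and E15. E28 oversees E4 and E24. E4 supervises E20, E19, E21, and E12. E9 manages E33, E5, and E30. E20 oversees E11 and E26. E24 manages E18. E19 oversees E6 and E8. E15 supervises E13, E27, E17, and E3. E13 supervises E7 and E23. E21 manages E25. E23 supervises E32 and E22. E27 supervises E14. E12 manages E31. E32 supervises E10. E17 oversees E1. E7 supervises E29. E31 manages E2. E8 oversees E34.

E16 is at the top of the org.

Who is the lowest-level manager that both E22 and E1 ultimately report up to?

E15

E22's chain of managers is E23, E13, E15, E16. E1's chain of managers is E17, E15, E16. The first manager that appears in both chains is E15.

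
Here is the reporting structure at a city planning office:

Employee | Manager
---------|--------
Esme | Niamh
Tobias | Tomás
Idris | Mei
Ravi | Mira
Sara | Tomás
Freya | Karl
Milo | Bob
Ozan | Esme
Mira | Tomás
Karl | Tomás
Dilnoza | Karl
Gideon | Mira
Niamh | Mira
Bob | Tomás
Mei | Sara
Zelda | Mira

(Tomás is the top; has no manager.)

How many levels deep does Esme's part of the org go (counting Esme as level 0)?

1

The longest chain under Esme runs Esme → Ozan, which is 1 level below Esme.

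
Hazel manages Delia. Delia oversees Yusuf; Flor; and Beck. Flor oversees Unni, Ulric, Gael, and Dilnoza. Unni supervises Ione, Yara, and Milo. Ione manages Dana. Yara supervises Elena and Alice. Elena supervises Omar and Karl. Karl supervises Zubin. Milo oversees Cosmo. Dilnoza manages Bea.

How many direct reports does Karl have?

Karl directly manages Zubin. That is 1 direct report.

1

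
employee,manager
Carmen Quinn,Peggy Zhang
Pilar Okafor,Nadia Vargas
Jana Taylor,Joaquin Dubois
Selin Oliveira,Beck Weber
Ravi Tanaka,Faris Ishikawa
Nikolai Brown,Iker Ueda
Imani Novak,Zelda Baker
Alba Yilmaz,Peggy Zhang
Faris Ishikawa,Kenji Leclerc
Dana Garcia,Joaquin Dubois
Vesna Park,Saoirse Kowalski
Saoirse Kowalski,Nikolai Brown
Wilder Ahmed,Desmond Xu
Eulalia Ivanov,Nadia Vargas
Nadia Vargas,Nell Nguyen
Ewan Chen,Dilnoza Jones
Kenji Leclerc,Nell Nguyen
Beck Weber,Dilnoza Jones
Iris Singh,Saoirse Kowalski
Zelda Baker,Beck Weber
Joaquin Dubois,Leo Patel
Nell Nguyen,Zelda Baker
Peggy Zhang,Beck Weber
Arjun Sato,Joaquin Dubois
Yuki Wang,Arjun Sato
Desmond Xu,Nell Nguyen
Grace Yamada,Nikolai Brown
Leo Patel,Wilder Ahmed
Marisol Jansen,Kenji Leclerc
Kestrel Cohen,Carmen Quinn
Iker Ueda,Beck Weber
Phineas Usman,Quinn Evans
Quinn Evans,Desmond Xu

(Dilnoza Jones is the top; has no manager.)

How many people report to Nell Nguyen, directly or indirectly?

17

Nell Nguyen directly manages Desmond Xu, Nadia Vargas, Kenji Leclerc. Under Desmond Xu: Quinn Evans, Phineas Usman, Wilder Ahmed, Leo Patel, Joaquin Dubois, Dana Garcia, Jana Taylor, Arjun Sato, Yuki Wang (9). Under Nadia Vargas: Eulalia Ivanov, Pilar Okafor (2). Under Kenji Leclerc: Marisol Jansen, Faris Ishikawa, Ravi Tanaka (3). So Nell Nguyen's organization is 3 direct reports plus everyone under them: 10 + 3 + 4 = 17.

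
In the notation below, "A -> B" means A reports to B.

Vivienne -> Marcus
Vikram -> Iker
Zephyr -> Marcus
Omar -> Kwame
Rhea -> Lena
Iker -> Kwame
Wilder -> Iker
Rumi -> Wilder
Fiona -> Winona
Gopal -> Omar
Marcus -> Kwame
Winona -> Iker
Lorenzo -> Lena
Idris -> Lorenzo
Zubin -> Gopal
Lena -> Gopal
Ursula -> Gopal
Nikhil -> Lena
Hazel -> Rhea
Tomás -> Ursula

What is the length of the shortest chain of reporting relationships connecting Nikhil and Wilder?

Nikhil is 4 levels below Kwame, and Wilder is 2 levels below Kwame (their lowest common manager). The shortest path runs up from Nikhil to Kwame and back down to Wilder: 4 + 2 = 6 links.

6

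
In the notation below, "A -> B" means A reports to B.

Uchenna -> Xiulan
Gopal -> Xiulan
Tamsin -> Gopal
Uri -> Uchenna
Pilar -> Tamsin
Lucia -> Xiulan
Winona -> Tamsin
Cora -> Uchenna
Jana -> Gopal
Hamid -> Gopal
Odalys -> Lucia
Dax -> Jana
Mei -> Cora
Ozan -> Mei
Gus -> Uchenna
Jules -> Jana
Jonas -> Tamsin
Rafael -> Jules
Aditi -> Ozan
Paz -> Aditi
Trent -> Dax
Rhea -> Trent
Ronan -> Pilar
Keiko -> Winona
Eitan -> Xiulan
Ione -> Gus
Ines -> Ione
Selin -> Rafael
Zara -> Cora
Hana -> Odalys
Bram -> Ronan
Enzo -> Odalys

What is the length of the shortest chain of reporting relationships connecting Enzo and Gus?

Enzo is 3 levels below Xiulan, and Gus is 2 levels below Xiulan (their lowest common manager). The shortest path runs up from Enzo to Xiulan and back down to Gus: 3 + 2 = 5 links.

5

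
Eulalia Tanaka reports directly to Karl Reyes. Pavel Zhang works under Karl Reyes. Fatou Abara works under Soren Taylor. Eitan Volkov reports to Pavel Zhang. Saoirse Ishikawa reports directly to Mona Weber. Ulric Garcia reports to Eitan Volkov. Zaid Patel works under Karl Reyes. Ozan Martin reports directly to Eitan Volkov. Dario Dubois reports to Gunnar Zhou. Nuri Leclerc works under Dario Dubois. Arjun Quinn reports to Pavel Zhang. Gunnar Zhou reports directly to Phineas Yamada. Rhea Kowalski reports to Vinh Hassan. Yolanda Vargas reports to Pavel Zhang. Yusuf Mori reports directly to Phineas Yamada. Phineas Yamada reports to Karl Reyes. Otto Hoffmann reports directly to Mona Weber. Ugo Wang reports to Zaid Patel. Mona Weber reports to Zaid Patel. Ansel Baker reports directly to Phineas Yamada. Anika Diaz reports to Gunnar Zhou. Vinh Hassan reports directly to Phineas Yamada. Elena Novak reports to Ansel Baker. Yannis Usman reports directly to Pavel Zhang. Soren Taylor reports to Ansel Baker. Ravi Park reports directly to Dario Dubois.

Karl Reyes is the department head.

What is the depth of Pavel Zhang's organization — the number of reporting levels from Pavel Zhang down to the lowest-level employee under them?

2

The longest chain under Pavel Zhang runs Pavel Zhang → Eitan Volkov → Ulric Garcia, which is 2 levels below Pavel Zhang.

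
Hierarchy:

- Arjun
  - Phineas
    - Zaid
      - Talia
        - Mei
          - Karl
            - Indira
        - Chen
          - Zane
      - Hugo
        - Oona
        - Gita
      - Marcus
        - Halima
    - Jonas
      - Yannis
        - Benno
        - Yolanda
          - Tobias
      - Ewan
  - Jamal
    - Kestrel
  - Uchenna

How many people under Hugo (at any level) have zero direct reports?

2

The people in Hugo's organization with no one reporting to them are Gita, Oona. That is 2.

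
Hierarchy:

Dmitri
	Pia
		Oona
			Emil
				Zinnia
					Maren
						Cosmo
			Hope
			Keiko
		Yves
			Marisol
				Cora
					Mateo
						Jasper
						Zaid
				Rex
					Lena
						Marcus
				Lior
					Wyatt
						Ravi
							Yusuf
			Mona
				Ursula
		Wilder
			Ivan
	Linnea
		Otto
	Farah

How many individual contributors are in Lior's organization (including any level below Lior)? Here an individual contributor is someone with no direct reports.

1

The only person in Lior's organization with no one reporting to them is Yusuf. That is 1.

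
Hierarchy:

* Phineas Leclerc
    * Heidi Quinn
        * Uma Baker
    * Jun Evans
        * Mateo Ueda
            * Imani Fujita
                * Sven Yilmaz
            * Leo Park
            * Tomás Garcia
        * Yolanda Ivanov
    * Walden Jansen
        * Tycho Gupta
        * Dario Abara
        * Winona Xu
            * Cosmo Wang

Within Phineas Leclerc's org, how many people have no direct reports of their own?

The people in Phineas Leclerc's organization with no one reporting to them are Cosmo Wang, Dario Abara, Tycho Gupta, Yolanda Ivanov, Tomás Garcia, Leo Park, Sven Yilmaz, Uma Baker. That is 8.

8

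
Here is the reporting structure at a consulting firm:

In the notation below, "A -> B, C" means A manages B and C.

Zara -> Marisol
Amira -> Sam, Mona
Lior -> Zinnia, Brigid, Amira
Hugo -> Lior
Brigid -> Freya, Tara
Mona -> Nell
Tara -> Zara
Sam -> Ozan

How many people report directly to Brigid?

2

Brigid directly manages Freya, Tara. That is 2 direct reports.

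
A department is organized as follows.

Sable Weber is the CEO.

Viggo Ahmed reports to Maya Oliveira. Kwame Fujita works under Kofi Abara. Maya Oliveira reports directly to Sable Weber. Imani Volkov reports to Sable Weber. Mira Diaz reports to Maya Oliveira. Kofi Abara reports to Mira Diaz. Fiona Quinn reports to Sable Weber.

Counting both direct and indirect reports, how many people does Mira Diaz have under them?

Mira Diaz directly manages Kofi Abara. Under Kofi Abara: Kwame Fujita (1). That's 2 in total.

2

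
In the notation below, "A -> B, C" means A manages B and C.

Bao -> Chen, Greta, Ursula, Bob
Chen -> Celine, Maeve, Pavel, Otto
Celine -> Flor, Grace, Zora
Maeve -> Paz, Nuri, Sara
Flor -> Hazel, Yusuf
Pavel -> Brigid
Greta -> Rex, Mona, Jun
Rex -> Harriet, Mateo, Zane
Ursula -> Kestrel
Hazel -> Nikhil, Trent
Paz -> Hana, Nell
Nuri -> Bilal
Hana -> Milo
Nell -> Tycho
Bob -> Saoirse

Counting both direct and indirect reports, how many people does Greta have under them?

6

Greta directly manages Rex, Mona, Jun. Under Rex: Zane, Mateo, Harriet (3). Mona has no reports. Jun has no reports. So Greta's organization is 3 direct reports plus everyone under them: 4 + 1 + 1 = 6.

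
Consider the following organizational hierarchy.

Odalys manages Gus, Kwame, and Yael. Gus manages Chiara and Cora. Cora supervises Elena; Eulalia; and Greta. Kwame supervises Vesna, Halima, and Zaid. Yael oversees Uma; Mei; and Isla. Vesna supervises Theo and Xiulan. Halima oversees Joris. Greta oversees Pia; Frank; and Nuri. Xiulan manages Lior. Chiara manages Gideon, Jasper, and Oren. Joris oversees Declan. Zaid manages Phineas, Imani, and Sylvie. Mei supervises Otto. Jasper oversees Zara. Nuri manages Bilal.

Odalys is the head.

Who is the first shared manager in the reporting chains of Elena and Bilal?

Cora

Elena's chain of managers is Cora, Gus, Odalys. Bilal's chain of managers is Nuri, Greta, Cora, Gus, Odalys. The first manager that appears in both chains is Cora.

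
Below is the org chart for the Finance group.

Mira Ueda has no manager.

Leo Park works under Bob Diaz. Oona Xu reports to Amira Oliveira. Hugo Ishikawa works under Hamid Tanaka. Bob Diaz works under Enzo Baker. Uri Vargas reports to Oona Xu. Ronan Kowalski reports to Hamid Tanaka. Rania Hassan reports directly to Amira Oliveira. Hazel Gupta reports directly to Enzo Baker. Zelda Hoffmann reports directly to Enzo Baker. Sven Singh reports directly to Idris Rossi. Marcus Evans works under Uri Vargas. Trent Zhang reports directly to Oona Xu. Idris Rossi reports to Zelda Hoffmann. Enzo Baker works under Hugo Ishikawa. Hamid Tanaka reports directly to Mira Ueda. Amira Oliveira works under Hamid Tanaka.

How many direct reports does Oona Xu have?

2

Oona Xu directly manages Uri Vargas, Trent Zhang. That is 2 direct reports.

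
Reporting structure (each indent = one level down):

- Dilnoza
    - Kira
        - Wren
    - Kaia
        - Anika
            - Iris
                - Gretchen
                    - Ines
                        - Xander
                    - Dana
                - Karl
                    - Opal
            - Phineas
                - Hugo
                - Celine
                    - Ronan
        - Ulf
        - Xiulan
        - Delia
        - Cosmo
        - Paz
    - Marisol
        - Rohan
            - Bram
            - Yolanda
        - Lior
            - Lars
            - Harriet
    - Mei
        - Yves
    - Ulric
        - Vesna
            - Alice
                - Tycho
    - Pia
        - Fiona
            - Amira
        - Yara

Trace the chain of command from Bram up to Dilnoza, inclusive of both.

Bram reports to Rohan. Rohan reports to Marisol. Marisol reports to Dilnoza. Dilnoza is at the top.

Bram -> Rohan -> Marisol -> Dilnoza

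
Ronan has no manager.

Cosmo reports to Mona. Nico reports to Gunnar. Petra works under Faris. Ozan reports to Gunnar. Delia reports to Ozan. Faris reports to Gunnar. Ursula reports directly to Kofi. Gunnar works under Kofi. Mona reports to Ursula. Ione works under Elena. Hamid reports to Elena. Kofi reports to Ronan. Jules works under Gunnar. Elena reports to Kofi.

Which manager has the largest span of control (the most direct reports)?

Direct-report counts: Ronan has 1; Kofi has 3; Elena has 2; Gunnar has 4; Faris has 1; Ozan has 1; Ursula has 1; Mona has 1. The largest is 4, held by Gunnar.

Gunnar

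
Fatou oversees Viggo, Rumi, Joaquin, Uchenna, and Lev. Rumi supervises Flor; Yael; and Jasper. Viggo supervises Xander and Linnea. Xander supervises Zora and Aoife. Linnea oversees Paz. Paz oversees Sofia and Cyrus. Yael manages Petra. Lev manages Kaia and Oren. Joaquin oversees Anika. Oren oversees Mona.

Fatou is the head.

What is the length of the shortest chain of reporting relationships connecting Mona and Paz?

6

Mona is 3 levels below Fatou, and Paz is 3 levels below Fatou (their lowest common manager). The shortest path runs up from Mona to Fatou and back down to Paz: 3 + 3 = 6 links.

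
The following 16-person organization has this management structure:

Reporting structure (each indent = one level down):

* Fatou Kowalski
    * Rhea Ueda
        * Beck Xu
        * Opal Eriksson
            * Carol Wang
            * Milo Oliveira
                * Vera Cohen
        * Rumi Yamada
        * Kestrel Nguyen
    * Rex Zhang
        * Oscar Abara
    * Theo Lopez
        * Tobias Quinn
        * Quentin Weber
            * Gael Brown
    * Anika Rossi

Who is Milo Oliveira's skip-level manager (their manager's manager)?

Rhea Ueda

Milo Oliveira reports to Opal Eriksson, and Opal Eriksson reports to Rhea Ueda. So Milo Oliveira's skip-level manager is Rhea Ueda.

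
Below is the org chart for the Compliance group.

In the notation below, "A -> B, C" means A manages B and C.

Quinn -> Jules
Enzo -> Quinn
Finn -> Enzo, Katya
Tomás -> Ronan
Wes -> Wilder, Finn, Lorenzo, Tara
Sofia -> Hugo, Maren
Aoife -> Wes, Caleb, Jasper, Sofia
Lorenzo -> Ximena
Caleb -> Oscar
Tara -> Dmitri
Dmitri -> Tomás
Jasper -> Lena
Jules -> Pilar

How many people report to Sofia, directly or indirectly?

Sofia directly manages Hugo, Maren. Hugo has no reports. Maren has no reports. So Sofia's organization is 2 direct reports plus everyone under them: 1 + 1 = 2.

2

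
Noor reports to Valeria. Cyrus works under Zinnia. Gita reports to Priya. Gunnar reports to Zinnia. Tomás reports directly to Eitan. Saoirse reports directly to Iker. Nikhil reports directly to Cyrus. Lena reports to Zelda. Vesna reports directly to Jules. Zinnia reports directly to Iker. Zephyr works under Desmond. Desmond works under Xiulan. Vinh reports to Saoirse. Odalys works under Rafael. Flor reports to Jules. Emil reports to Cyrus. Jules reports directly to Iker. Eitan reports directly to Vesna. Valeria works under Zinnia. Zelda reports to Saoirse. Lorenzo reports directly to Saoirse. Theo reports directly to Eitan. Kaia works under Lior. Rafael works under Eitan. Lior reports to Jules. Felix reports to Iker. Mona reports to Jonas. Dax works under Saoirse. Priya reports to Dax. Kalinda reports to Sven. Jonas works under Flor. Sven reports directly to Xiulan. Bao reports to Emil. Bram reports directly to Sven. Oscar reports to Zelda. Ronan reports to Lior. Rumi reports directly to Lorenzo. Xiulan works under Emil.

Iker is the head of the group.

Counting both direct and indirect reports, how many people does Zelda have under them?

2

Zelda directly manages Lena, Oscar. Lena has no reports. Oscar has no reports. So Zelda's organization is 2 direct reports plus everyone under them: 1 + 1 = 2.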